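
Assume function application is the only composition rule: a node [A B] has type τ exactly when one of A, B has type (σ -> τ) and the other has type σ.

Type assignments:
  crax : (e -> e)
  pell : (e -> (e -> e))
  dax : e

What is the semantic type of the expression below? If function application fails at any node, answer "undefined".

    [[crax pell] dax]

undefined

[crax pell]: (e -> e) and (e -> (e -> e)) cannot combine by function application — type clash.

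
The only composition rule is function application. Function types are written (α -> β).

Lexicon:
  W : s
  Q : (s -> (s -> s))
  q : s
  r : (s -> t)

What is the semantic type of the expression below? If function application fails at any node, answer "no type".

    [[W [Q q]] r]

t

At [Q q], Q : (s -> (s -> s)) takes q : s, giving (s -> s).
At [W [Q q]], [Q q] : (s -> s) takes W : s, giving s.
At [[W [Q q]] r], r : (s -> t) takes [W [Q q]] : s, giving t.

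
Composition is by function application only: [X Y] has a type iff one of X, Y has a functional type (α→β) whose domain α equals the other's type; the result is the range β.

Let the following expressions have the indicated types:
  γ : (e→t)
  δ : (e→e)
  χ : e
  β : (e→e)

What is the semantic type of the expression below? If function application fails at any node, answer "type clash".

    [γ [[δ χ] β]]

[δ χ]: (e→e) applied to e yields e.
[[δ χ] β]: (e→e) applied to e yields e.
[γ [[δ χ] β]]: (e→t) applied to e yields t.

t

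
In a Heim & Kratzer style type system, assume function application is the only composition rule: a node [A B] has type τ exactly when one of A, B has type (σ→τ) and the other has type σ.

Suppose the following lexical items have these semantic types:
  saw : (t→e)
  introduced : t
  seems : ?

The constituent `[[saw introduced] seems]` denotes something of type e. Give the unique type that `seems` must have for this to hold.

(e→e)

At [[saw introduced] seems] (required: e): [saw introduced] is e, which is not a function with range e; hence seems is the functor — type (e→e).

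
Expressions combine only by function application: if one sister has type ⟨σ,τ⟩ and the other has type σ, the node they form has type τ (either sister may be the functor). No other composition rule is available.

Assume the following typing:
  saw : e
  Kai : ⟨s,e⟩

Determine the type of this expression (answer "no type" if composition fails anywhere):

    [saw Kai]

no type

At [saw Kai]: neither e nor ⟨s,e⟩ can take the other as argument; the node is ill-typed.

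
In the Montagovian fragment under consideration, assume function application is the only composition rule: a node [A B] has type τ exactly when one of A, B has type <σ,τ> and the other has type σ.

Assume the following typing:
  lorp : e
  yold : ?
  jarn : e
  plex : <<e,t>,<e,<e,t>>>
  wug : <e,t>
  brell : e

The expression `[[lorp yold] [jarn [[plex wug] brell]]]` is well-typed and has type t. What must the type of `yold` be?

At [[lorp yold] [jarn [[plex wug] brell]]] (required: t): [jarn [[plex wug] brell]] is t, which is not a function with range t; hence [lorp yold] is the functor — type <t,t>.
At [lorp yold] (required: <t,t>): lorp is e, which is not a function with range <t,t>; hence yold is the functor — type <e,<t,t>>.

<e,<t,t>>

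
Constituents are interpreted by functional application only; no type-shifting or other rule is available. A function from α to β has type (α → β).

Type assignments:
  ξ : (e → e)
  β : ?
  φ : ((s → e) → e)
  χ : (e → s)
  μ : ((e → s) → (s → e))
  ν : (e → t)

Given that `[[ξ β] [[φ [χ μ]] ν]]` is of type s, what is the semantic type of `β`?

For [[ξ β] [[φ [χ μ]] ν]] to have type s with [[φ [χ μ]] ν] of type t, [ξ β] must be the function: [ξ β] : (t → s).
For [ξ β] to have type (t → s) with ξ of type (e → e), β must be the function: β : ((e → e) → (t → s)).

((e → e) → (t → s))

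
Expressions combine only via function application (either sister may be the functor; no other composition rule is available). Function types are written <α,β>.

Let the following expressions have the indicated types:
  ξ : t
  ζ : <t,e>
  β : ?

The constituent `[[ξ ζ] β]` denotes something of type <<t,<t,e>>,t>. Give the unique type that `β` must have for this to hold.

<e,<<t,<t,e>>,t>>

[[ξ ζ] β] must have type <<t,<t,e>>,t>. The sister [ξ ζ] has type e; that is not a function onto <<t,<t,e>>,t>, so β must be the functor, of type <e,<<t,<t,e>>,t>>.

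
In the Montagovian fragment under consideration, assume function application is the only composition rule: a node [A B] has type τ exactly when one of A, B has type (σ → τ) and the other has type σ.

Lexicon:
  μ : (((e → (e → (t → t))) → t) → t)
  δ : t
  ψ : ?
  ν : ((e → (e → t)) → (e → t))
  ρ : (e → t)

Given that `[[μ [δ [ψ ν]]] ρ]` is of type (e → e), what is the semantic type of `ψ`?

[[μ [δ [ψ ν]]] ρ] must have type (e → e). The sister ρ has type (e → t); that is not a function onto (e → e), so [μ [δ [ψ ν]]] must be the functor, of type ((e → t) → (e → e)).
[μ [δ [ψ ν]]] must have type ((e → t) → (e → e)). The sister μ has type (((e → (e → (t → t))) → t) → t); that is not a function onto ((e → t) → (e → e)), so [δ [ψ ν]] must be the functor, of type ((((e → (e → (t → t))) → t) → t) → ((e → t) → (e → e))).
[δ [ψ ν]] must have type ((((e → (e → (t → t))) → t) → t) → ((e → t) → (e → e))). The sister δ has type t; that is not a function onto ((((e → (e → (t → t))) → t) → t) → ((e → t) → (e → e))), so [ψ ν] must be the functor, of type (t → ((((e → (e → (t → t))) → t) → t) → ((e → t) → (e → e)))).
[ψ ν] must have type (t → ((((e → (e → (t → t))) → t) → t) → ((e → t) → (e → e)))). The sister ν has type ((e → (e → t)) → (e → t)); that is not a function onto (t → ((((e → (e → (t → t))) → t) → t) → ((e → t) → (e → e)))), so ψ must be the functor, of type (((e → (e → t)) → (e → t)) → (t → ((((e → (e → (t → t))) → t) → t) → ((e → t) → (e → e))))).

(((e → (e → t)) → (e → t)) → (t → ((((e → (e → (t → t))) → t) → t) → ((e → t) → (e → e)))))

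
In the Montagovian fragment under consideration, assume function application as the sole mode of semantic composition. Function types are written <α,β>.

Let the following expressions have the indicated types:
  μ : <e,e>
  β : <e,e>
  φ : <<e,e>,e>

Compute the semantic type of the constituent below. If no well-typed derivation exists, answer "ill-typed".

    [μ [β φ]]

At [β φ], φ : <<e,e>,e> takes β : <e,e>, giving e.
At [μ [β φ]], μ : <e,e> takes [β φ] : e, giving e.

e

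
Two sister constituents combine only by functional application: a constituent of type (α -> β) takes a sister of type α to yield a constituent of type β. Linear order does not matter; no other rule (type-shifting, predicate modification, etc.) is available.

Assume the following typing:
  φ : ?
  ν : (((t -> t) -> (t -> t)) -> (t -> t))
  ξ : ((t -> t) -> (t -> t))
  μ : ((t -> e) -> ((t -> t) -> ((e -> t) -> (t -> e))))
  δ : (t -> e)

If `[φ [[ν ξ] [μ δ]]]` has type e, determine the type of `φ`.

At [φ [[ν ξ] [μ δ]]] (required: e): [[ν ξ] [μ δ]] is ((e -> t) -> (t -> e)), which is not a function with range e; hence φ is the functor — type (((e -> t) -> (t -> e)) -> e).

(((e -> t) -> (t -> e)) -> e)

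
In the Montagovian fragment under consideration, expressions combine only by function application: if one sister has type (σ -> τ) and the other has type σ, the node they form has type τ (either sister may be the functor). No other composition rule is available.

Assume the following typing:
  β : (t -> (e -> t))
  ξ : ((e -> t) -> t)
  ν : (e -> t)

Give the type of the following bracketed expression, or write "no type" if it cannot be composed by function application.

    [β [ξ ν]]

(e -> t)

[ξ ν]: ((e -> t) -> t) applied to (e -> t) yields t.
[β [ξ ν]]: (t -> (e -> t)) applied to t yields (e -> t).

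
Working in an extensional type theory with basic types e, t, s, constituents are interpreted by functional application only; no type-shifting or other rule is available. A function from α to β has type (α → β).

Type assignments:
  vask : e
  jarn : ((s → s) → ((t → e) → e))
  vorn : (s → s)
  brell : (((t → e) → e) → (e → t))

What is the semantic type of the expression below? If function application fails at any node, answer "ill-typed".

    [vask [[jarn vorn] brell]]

t

[jarn vorn]: ((s → s) → ((t → e) → e)) applied to (s → s) yields ((t → e) → e).
[[jarn vorn] brell]: (((t → e) → e) → (e → t)) applied to ((t → e) → e) yields (e → t).
[vask [[jarn vorn] brell]]: (e → t) applied to e yields t.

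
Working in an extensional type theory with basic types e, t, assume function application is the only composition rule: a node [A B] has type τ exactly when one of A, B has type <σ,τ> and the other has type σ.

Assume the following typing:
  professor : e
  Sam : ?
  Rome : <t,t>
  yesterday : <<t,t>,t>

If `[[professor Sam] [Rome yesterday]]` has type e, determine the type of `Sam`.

[[professor Sam] [Rome yesterday]] must have type e. The sister [Rome yesterday] has type t; that is not a function onto e, so [professor Sam] must be the functor, of type <t,e>.
[professor Sam] must have type <t,e>. The sister professor has type e; that is not a function onto <t,e>, so Sam must be the functor, of type <e,<t,e>>.

<e,<t,e>>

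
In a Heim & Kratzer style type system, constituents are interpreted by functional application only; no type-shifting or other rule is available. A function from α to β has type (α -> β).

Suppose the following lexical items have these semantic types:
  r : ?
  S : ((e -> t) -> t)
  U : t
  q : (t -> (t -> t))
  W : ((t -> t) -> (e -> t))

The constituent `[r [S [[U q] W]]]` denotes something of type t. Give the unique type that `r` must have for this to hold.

(t -> t)

At [r [S [[U q] W]]] (required: t): [S [[U q] W]] is t, which is not a function with range t; hence r is the functor — type (t -> t).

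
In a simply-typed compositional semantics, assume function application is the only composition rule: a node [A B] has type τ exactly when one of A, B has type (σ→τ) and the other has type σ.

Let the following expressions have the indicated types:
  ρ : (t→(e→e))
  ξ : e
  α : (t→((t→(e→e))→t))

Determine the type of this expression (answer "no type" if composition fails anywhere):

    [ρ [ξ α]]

At [ξ α]: neither e nor (t→((t→(e→e))→t)) can take the other as argument; the node is ill-typed.

no type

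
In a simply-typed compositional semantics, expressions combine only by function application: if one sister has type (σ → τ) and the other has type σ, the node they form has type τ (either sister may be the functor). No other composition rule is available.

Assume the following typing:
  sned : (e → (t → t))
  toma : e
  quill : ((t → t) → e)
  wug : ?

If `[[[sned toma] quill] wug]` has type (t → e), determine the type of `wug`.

(e → (t → e))

At [[[sned toma] quill] wug] (required: (t → e)): [[sned toma] quill] is e, which is not a function with range (t → e); hence wug is the functor — type (e → (t → e)).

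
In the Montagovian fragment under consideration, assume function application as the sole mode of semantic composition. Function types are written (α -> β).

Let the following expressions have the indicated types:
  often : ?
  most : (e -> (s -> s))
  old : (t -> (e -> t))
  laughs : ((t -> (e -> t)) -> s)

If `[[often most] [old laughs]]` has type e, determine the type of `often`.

For [[often most] [old laughs]] to have type e with [old laughs] of type s, [often most] must be the function: [often most] : (s -> e).
For [often most] to have type (s -> e) with most of type (e -> (s -> s)), often must be the function: often : ((e -> (s -> s)) -> (s -> e)).

((e -> (s -> s)) -> (s -> e))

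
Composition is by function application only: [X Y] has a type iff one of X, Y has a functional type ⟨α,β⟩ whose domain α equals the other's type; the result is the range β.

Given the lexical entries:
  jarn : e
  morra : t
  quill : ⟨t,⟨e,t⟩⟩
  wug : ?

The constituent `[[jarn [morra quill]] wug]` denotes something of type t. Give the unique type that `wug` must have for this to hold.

⟨t,t⟩

[[jarn [morra quill]] wug] is required to be t. [jarn [morra quill]] : t cannot yield t as functor, so wug : ⟨t,t⟩.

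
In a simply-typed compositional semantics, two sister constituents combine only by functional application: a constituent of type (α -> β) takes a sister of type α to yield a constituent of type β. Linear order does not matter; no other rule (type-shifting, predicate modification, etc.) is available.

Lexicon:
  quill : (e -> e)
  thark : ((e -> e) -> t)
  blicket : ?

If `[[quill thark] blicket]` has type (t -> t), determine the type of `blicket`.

For [[quill thark] blicket] to have type (t -> t) with [quill thark] of type t, blicket must be the function: blicket : (t -> (t -> t)).

(t -> (t -> t))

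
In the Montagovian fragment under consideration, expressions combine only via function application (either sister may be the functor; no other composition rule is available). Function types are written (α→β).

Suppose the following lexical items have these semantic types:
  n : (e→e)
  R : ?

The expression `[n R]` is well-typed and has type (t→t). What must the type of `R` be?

((e→e)→(t→t))

For [n R] to have type (t→t) with n of type (e→e), R must be the function: R : ((e→e)→(t→t)).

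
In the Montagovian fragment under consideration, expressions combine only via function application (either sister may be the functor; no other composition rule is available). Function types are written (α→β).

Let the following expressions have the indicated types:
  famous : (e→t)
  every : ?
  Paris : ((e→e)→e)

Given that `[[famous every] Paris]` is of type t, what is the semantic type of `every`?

((e→t)→(((e→e)→e)→t))

[[famous every] Paris] is required to be t. Paris : ((e→e)→e) cannot yield t as functor, so [famous every] : (((e→e)→e)→t).
[famous every] is required to be (((e→e)→e)→t). famous : (e→t) cannot yield (((e→e)→e)→t) as functor, so every : ((e→t)→(((e→e)→e)→t)).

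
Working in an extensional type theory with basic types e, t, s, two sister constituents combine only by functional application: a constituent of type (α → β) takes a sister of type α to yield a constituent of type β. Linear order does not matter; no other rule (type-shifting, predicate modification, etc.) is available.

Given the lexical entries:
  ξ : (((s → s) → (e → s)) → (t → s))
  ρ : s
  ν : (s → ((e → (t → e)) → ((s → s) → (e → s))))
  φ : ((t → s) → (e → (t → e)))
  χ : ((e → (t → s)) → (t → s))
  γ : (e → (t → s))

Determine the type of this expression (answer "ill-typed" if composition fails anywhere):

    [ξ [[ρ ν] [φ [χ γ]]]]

[ρ ν] — ν of type (s → ((e → (t → e)) → ((s → s) → (e → s)))) combines with ρ of type s: type ((e → (t → e)) → ((s → s) → (e → s))).
[χ γ] — χ of type ((e → (t → s)) → (t → s)) combines with γ of type (e → (t → s)): type (t → s).
[φ [χ γ]] — φ of type ((t → s) → (e → (t → e))) combines with [χ γ] of type (t → s): type (e → (t → e)).
[[ρ ν] [φ [χ γ]]] — [ρ ν] of type ((e → (t → e)) → ((s → s) → (e → s))) combines with [φ [χ γ]] of type (e → (t → e)): type ((s → s) → (e → s)).
[ξ [[ρ ν] [φ [χ γ]]]] — ξ of type (((s → s) → (e → s)) → (t → s)) combines with [[ρ ν] [φ [χ γ]]] of type ((s → s) → (e → s)): type (t → s).

(t → s)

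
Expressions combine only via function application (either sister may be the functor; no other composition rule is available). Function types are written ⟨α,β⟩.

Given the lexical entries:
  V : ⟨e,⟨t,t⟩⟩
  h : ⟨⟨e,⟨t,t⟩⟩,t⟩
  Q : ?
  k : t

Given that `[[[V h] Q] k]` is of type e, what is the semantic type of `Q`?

At [[[V h] Q] k] (required: e): k is t, which is not a function with range e; hence [[V h] Q] is the functor — type ⟨t,e⟩.
At [[V h] Q] (required: ⟨t,e⟩): [V h] is t, which is not a function with range ⟨t,e⟩; hence Q is the functor — type ⟨t,⟨t,e⟩⟩.

⟨t,⟨t,e⟩⟩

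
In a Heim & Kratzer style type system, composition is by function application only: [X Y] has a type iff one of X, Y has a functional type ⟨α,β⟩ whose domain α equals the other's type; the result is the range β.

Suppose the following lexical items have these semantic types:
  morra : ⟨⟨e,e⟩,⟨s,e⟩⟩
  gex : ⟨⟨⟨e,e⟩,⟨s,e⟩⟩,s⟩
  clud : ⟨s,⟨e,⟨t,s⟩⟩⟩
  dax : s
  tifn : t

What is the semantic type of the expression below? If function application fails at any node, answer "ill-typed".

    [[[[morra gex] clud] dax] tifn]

[morra gex]: functor gex : ⟨⟨⟨e,e⟩,⟨s,e⟩⟩,s⟩, argument morra : ⟨⟨e,e⟩,⟨s,e⟩⟩; result s.
[[morra gex] clud]: functor clud : ⟨s,⟨e,⟨t,s⟩⟩⟩, argument [morra gex] : s; result ⟨e,⟨t,s⟩⟩.
At [[[morra gex] clud] dax]: neither ⟨e,⟨t,s⟩⟩ nor s can take the other as argument; the node is ill-typed.

ill-typed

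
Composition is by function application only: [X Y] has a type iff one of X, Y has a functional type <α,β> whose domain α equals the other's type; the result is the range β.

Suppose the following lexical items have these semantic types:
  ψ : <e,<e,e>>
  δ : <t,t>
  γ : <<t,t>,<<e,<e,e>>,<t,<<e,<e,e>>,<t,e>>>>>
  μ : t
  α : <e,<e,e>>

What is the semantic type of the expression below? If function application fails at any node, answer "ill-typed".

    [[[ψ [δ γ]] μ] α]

[δ γ]: <<t,t>,<<e,<e,e>>,<t,<<e,<e,e>>,<t,e>>>>> applied to <t,t> yields <<e,<e,e>>,<t,<<e,<e,e>>,<t,e>>>>.
[ψ [δ γ]]: <<e,<e,e>>,<t,<<e,<e,e>>,<t,e>>>> applied to <e,<e,e>> yields <t,<<e,<e,e>>,<t,e>>>.
[[ψ [δ γ]] μ]: <t,<<e,<e,e>>,<t,e>>> applied to t yields <<e,<e,e>>,<t,e>>.
[[[ψ [δ γ]] μ] α]: <<e,<e,e>>,<t,e>> applied to <e,<e,e>> yields <t,e>.

<t,e>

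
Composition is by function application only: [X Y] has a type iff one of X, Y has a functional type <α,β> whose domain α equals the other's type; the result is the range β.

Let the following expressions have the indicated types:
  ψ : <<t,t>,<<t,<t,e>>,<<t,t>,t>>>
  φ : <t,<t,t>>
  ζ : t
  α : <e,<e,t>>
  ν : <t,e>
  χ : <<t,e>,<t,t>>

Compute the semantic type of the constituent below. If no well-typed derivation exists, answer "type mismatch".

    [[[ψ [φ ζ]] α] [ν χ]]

[φ ζ]: functor φ : <t,<t,t>>, argument ζ : t; result <t,t>.
[ψ [φ ζ]]: functor ψ : <<t,t>,<<t,<t,e>>,<<t,t>,t>>>, argument [φ ζ] : <t,t>; result <<t,<t,e>>,<<t,t>,t>>.
At [[ψ [φ ζ]] α]: neither <<t,<t,e>>,<<t,t>,t>> nor <e,<e,t>> can take the other as argument; the node is ill-typed.

type mismatch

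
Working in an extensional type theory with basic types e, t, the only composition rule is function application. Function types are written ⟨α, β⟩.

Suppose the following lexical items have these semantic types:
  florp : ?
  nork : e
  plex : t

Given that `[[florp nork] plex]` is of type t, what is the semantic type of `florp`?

[[florp nork] plex] must have type t. The sister plex has type t; that is not a function onto t, so [florp nork] must be the functor, of type ⟨t, t⟩.
[florp nork] must have type ⟨t, t⟩. The sister nork has type e; that is not a function onto ⟨t, t⟩, so florp must be the functor, of type ⟨e, ⟨t, t⟩⟩.

⟨e, ⟨t, t⟩⟩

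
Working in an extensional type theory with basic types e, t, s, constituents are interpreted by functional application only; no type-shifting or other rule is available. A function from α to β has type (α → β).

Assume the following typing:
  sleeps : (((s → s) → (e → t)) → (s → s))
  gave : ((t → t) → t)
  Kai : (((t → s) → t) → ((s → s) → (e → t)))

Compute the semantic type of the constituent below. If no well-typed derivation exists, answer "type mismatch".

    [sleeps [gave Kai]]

type mismatch

[gave Kai]: ((t → t) → t) and (((t → s) → t) → ((s → s) → (e → t))) cannot combine by function application — type clash.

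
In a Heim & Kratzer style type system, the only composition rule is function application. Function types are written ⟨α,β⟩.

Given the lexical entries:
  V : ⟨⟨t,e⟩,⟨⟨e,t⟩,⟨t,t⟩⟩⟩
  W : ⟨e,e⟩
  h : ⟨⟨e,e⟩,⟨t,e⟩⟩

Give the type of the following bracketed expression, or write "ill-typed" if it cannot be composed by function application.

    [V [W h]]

⟨⟨e,t⟩,⟨t,t⟩⟩

[W h]: h is ⟨⟨e,e⟩,⟨t,e⟩⟩, W is ⟨e,e⟩; result ⟨t,e⟩.
[V [W h]]: V is ⟨⟨t,e⟩,⟨⟨e,t⟩,⟨t,t⟩⟩⟩, [W h] is ⟨t,e⟩; result ⟨⟨e,t⟩,⟨t,t⟩⟩.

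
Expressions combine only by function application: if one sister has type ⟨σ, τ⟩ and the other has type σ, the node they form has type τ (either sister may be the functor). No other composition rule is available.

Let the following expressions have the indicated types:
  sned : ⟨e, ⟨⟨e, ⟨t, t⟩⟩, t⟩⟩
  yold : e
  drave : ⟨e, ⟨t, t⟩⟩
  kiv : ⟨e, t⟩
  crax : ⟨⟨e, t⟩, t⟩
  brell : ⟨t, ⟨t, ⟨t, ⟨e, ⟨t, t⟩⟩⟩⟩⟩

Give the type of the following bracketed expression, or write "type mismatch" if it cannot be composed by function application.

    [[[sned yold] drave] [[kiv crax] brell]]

[sned yold] — sned of type ⟨e, ⟨⟨e, ⟨t, t⟩⟩, t⟩⟩ combines with yold of type e: type ⟨⟨e, ⟨t, t⟩⟩, t⟩.
[[sned yold] drave] — [sned yold] of type ⟨⟨e, ⟨t, t⟩⟩, t⟩ combines with drave of type ⟨e, ⟨t, t⟩⟩: type t.
[kiv crax] — crax of type ⟨⟨e, t⟩, t⟩ combines with kiv of type ⟨e, t⟩: type t.
[[kiv crax] brell] — brell of type ⟨t, ⟨t, ⟨t, ⟨e, ⟨t, t⟩⟩⟩⟩⟩ combines with [kiv crax] of type t: type ⟨t, ⟨t, ⟨e, ⟨t, t⟩⟩⟩⟩.
[[[sned yold] drave] [[kiv crax] brell]] — [[kiv crax] brell] of type ⟨t, ⟨t, ⟨e, ⟨t, t⟩⟩⟩⟩ combines with [[sned yold] drave] of type t: type ⟨t, ⟨e, ⟨t, t⟩⟩⟩.

⟨t, ⟨e, ⟨t, t⟩⟩⟩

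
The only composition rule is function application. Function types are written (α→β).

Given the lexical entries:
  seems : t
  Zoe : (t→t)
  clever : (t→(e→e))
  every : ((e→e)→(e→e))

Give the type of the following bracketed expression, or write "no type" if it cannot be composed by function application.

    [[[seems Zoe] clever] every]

(e→e)

[seems Zoe]: Zoe is (t→t), seems is t; result t.
[[seems Zoe] clever]: clever is (t→(e→e)), [seems Zoe] is t; result (e→e).
[[[seems Zoe] clever] every]: every is ((e→e)→(e→e)), [[seems Zoe] clever] is (e→e); result (e→e).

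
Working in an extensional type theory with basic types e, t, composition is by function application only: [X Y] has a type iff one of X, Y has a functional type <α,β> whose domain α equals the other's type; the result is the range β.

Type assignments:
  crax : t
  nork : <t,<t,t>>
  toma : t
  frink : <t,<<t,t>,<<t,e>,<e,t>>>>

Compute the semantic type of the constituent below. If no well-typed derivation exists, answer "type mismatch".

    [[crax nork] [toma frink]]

[crax nork] — nork of type <t,<t,t>> combines with crax of type t: type <t,t>.
[toma frink] — frink of type <t,<<t,t>,<<t,e>,<e,t>>>> combines with toma of type t: type <<t,t>,<<t,e>,<e,t>>>.
[[crax nork] [toma frink]] — [toma frink] of type <<t,t>,<<t,e>,<e,t>>> combines with [crax nork] of type <t,t>: type <<t,e>,<e,t>>.

<<t,e>,<e,t>>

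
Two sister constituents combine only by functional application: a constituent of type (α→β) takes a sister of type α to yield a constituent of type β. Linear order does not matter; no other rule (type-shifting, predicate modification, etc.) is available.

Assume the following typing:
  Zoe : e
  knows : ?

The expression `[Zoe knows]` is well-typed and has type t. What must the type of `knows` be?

[Zoe knows] is required to be t. Zoe : e cannot yield t as functor, so knows : (e→t).

(e→t)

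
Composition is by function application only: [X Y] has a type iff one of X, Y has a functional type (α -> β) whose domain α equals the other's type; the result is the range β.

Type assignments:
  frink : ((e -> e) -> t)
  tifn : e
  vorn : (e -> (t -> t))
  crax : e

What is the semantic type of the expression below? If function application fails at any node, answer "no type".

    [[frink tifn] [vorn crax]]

At [frink tifn]: neither ((e -> e) -> t) nor e can take the other as argument; the node is ill-typed.

no type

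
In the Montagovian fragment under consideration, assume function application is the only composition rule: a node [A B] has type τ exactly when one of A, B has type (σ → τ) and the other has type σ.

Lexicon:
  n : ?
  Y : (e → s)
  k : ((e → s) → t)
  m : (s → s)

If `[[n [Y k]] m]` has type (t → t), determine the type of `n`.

For [[n [Y k]] m] to have type (t → t) with m of type (s → s), [n [Y k]] must be the function: [n [Y k]] : ((s → s) → (t → t)).
For [n [Y k]] to have type ((s → s) → (t → t)) with [Y k] of type t, n must be the function: n : (t → ((s → s) → (t → t))).

(t → ((s → s) → (t → t)))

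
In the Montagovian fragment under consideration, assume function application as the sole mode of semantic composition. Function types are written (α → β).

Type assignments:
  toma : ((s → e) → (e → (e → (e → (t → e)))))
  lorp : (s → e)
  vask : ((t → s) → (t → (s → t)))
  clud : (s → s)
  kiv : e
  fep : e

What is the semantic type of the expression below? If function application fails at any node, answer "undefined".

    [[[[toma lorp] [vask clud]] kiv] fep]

undefined

[toma lorp]: toma is ((s → e) → (e → (e → (e → (t → e))))), lorp is (s → e); result (e → (e → (e → (t → e)))).
[vask clud]: ((t → s) → (t → (s → t))) and (s → s) cannot combine by function application — type clash.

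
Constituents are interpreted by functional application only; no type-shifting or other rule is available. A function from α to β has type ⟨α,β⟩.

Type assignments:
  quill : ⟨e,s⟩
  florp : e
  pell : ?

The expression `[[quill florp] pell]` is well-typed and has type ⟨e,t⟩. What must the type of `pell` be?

⟨s,⟨e,t⟩⟩

[[quill florp] pell] is required to be ⟨e,t⟩. [quill florp] : s cannot yield ⟨e,t⟩ as functor, so pell : ⟨s,⟨e,t⟩⟩.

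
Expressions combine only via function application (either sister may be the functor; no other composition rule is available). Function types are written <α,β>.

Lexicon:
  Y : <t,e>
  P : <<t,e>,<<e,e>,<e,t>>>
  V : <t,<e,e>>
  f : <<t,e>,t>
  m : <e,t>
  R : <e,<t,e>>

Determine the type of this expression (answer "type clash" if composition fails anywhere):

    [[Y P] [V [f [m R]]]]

type clash

At [Y P], P : <<t,e>,<<e,e>,<e,t>>> takes Y : <t,e>, giving <<e,e>,<e,t>>.
At [m R]: neither <e,t> nor <e,<t,e>> can take the other as argument; the node is ill-typed.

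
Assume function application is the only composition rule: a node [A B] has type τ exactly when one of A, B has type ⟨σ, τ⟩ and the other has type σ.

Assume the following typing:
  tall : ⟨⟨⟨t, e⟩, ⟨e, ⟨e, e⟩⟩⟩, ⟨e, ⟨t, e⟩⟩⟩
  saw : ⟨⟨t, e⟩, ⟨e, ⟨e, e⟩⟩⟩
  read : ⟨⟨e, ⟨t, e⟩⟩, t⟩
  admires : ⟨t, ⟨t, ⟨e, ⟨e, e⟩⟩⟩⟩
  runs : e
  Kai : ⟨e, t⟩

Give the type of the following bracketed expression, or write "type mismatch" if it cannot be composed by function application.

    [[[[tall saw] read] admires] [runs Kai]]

⟨e, ⟨e, e⟩⟩

[tall saw]: tall is ⟨⟨⟨t, e⟩, ⟨e, ⟨e, e⟩⟩⟩, ⟨e, ⟨t, e⟩⟩⟩, saw is ⟨⟨t, e⟩, ⟨e, ⟨e, e⟩⟩⟩; result ⟨e, ⟨t, e⟩⟩.
[[tall saw] read]: read is ⟨⟨e, ⟨t, e⟩⟩, t⟩, [tall saw] is ⟨e, ⟨t, e⟩⟩; result t.
[[[tall saw] read] admires]: admires is ⟨t, ⟨t, ⟨e, ⟨e, e⟩⟩⟩⟩, [[tall saw] read] is t; result ⟨t, ⟨e, ⟨e, e⟩⟩⟩.
[runs Kai]: Kai is ⟨e, t⟩, runs is e; result t.
[[[[tall saw] read] admires] [runs Kai]]: [[[tall saw] read] admires] is ⟨t, ⟨e, ⟨e, e⟩⟩⟩, [runs Kai] is t; result ⟨e, ⟨e, e⟩⟩.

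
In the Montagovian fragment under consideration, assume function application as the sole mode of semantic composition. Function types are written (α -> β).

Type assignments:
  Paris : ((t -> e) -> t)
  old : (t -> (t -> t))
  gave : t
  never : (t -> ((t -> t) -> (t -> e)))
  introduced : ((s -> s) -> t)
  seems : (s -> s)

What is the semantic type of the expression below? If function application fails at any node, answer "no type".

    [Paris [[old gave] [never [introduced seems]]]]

[old gave]: functor old : (t -> (t -> t)), argument gave : t; result (t -> t).
[introduced seems]: functor introduced : ((s -> s) -> t), argument seems : (s -> s); result t.
[never [introduced seems]]: functor never : (t -> ((t -> t) -> (t -> e))), argument [introduced seems] : t; result ((t -> t) -> (t -> e)).
[[old gave] [never [introduced seems]]]: functor [never [introduced seems]] : ((t -> t) -> (t -> e)), argument [old gave] : (t -> t); result (t -> e).
[Paris [[old gave] [never [introduced seems]]]]: functor Paris : ((t -> e) -> t), argument [[old gave] [never [introduced seems]]] : (t -> e); result t.

t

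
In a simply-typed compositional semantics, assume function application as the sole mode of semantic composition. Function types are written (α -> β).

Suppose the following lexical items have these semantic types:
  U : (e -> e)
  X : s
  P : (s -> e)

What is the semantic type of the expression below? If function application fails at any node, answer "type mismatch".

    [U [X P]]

e

[X P] — P of type (s -> e) combines with X of type s: type e.
[U [X P]] — U of type (e -> e) combines with [X P] of type e: type e.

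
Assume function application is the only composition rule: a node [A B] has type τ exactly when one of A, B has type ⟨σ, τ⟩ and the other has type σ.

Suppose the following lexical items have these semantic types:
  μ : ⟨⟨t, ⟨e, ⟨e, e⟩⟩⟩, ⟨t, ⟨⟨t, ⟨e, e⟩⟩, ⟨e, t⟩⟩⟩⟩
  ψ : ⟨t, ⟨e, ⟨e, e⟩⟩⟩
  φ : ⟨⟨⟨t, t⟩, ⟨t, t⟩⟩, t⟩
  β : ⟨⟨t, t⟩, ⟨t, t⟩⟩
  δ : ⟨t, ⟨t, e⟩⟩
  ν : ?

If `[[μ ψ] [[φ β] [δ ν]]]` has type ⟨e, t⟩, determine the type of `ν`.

⟨⟨t, ⟨t, e⟩⟩, ⟨t, ⟨⟨t, ⟨⟨t, ⟨e, e⟩⟩, ⟨e, t⟩⟩⟩, ⟨e, t⟩⟩⟩⟩

At [[μ ψ] [[φ β] [δ ν]]] (required: ⟨e, t⟩): [μ ψ] is ⟨t, ⟨⟨t, ⟨e, e⟩⟩, ⟨e, t⟩⟩⟩, which is not a function with range ⟨e, t⟩; hence [[φ β] [δ ν]] is the functor — type ⟨⟨t, ⟨⟨t, ⟨e, e⟩⟩, ⟨e, t⟩⟩⟩, ⟨e, t⟩⟩.
At [[φ β] [δ ν]] (required: ⟨⟨t, ⟨⟨t, ⟨e, e⟩⟩, ⟨e, t⟩⟩⟩, ⟨e, t⟩⟩): [φ β] is t, which is not a function with range ⟨⟨t, ⟨⟨t, ⟨e, e⟩⟩, ⟨e, t⟩⟩⟩, ⟨e, t⟩⟩; hence [δ ν] is the functor — type ⟨t, ⟨⟨t, ⟨⟨t, ⟨e, e⟩⟩, ⟨e, t⟩⟩⟩, ⟨e, t⟩⟩⟩.
At [δ ν] (required: ⟨t, ⟨⟨t, ⟨⟨t, ⟨e, e⟩⟩, ⟨e, t⟩⟩⟩, ⟨e, t⟩⟩⟩): δ is ⟨t, ⟨t, e⟩⟩, which is not a function with range ⟨t, ⟨⟨t, ⟨⟨t, ⟨e, e⟩⟩, ⟨e, t⟩⟩⟩, ⟨e, t⟩⟩⟩; hence ν is the functor — type ⟨⟨t, ⟨t, e⟩⟩, ⟨t, ⟨⟨t, ⟨⟨t, ⟨e, e⟩⟩, ⟨e, t⟩⟩⟩, ⟨e, t⟩⟩⟩⟩.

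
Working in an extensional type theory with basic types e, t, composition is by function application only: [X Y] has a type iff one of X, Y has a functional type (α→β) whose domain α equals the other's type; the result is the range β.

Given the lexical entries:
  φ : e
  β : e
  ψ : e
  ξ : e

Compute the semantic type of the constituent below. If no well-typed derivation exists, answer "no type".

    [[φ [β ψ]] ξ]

no type

[β ψ]: e and e cannot combine by function application — type clash.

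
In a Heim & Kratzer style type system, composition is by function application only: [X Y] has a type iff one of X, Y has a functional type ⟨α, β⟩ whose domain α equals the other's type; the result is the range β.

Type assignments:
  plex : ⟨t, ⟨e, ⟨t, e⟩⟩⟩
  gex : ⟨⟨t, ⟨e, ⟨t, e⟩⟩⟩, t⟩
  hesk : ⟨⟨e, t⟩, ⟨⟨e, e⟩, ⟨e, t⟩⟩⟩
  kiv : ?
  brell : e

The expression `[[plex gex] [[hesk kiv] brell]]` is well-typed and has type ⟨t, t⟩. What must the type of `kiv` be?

[[plex gex] [[hesk kiv] brell]] must have type ⟨t, t⟩. The sister [plex gex] has type t; that is not a function onto ⟨t, t⟩, so [[hesk kiv] brell] must be the functor, of type ⟨t, ⟨t, t⟩⟩.
[[hesk kiv] brell] must have type ⟨t, ⟨t, t⟩⟩. The sister brell has type e; that is not a function onto ⟨t, ⟨t, t⟩⟩, so [hesk kiv] must be the functor, of type ⟨e, ⟨t, ⟨t, t⟩⟩⟩.
[hesk kiv] must have type ⟨e, ⟨t, ⟨t, t⟩⟩⟩. The sister hesk has type ⟨⟨e, t⟩, ⟨⟨e, e⟩, ⟨e, t⟩⟩⟩; that is not a function onto ⟨e, ⟨t, ⟨t, t⟩⟩⟩, so kiv must be the functor, of type ⟨⟨⟨e, t⟩, ⟨⟨e, e⟩, ⟨e, t⟩⟩⟩, ⟨e, ⟨t, ⟨t, t⟩⟩⟩⟩.

⟨⟨⟨e, t⟩, ⟨⟨e, e⟩, ⟨e, t⟩⟩⟩, ⟨e, ⟨t, ⟨t, t⟩⟩⟩⟩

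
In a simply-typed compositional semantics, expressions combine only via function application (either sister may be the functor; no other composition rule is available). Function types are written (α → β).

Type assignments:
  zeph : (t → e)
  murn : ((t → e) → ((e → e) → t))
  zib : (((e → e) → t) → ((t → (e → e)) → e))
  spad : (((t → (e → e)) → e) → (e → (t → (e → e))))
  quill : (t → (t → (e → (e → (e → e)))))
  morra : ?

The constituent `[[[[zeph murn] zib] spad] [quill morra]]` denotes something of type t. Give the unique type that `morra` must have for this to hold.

((t → (t → (e → (e → (e → e))))) → ((e → (t → (e → e))) → t))

For [[[[zeph murn] zib] spad] [quill morra]] to have type t with [[[zeph murn] zib] spad] of type (e → (t → (e → e))), [quill morra] must be the function: [quill morra] : ((e → (t → (e → e))) → t).
For [quill morra] to have type ((e → (t → (e → e))) → t) with quill of type (t → (t → (e → (e → (e → e))))), morra must be the function: morra : ((t → (t → (e → (e → (e → e))))) → ((e → (t → (e → e))) → t)).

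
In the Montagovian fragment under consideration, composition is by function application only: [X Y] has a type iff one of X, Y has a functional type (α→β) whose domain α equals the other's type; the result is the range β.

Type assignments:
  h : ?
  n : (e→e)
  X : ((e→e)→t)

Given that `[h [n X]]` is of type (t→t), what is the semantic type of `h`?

(t→(t→t))

[h [n X]] must have type (t→t). The sister [n X] has type t; that is not a function onto (t→t), so h must be the functor, of type (t→(t→t)).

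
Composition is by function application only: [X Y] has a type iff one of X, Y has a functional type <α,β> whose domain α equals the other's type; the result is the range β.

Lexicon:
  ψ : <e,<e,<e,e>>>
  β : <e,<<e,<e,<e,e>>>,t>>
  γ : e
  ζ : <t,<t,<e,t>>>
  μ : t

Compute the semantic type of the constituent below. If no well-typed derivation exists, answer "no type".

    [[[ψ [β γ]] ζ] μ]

<e,t>

[β γ]: β is <e,<<e,<e,<e,e>>>,t>>, γ is e; result <<e,<e,<e,e>>>,t>.
[ψ [β γ]]: [β γ] is <<e,<e,<e,e>>>,t>, ψ is <e,<e,<e,e>>>; result t.
[[ψ [β γ]] ζ]: ζ is <t,<t,<e,t>>>, [ψ [β γ]] is t; result <t,<e,t>>.
[[[ψ [β γ]] ζ] μ]: [[ψ [β γ]] ζ] is <t,<e,t>>, μ is t; result <e,t>.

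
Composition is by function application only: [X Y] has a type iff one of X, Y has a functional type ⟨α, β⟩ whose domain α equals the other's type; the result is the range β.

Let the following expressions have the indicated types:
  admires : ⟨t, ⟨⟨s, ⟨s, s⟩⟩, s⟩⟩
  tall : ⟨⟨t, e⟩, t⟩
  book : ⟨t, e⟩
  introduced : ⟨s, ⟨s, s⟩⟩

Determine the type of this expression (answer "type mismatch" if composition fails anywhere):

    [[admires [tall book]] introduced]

s

At [tall book], tall : ⟨⟨t, e⟩, t⟩ takes book : ⟨t, e⟩, giving t.
At [admires [tall book]], admires : ⟨t, ⟨⟨s, ⟨s, s⟩⟩, s⟩⟩ takes [tall book] : t, giving ⟨⟨s, ⟨s, s⟩⟩, s⟩.
At [[admires [tall book]] introduced], [admires [tall book]] : ⟨⟨s, ⟨s, s⟩⟩, s⟩ takes introduced : ⟨s, ⟨s, s⟩⟩, giving s.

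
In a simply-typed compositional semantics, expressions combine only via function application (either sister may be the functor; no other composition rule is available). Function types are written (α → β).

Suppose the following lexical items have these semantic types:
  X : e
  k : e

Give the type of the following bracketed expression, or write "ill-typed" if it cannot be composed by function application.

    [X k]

ill-typed

At [X k]: neither e nor e can take the other as argument; the node is ill-typed.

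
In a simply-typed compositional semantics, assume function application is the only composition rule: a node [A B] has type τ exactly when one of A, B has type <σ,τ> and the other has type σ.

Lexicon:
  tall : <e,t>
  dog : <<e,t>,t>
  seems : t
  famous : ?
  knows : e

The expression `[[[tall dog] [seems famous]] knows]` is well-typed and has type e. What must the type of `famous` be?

At [[[tall dog] [seems famous]] knows] (required: e): knows is e, which is not a function with range e; hence [[tall dog] [seems famous]] is the functor — type <e,e>.
At [[tall dog] [seems famous]] (required: <e,e>): [tall dog] is t, which is not a function with range <e,e>; hence [seems famous] is the functor — type <t,<e,e>>.
At [seems famous] (required: <t,<e,e>>): seems is t, which is not a function with range <t,<e,e>>; hence famous is the functor — type <t,<t,<e,e>>>.

<t,<t,<e,e>>>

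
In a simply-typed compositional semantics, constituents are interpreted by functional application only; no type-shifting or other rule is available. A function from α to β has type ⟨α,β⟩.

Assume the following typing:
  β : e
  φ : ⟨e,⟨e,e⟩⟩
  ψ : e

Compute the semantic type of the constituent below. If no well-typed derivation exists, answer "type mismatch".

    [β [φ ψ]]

At [φ ψ], φ : ⟨e,⟨e,e⟩⟩ takes ψ : e, giving ⟨e,e⟩.
At [β [φ ψ]], [φ ψ] : ⟨e,e⟩ takes β : e, giving e.

e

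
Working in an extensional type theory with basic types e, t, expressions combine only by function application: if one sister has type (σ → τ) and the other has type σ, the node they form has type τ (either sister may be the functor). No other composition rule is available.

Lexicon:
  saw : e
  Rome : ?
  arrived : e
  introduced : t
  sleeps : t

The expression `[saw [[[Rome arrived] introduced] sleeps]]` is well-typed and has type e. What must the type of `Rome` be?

[saw [[[Rome arrived] introduced] sleeps]] must have type e. The sister saw has type e; that is not a function onto e, so [[[Rome arrived] introduced] sleeps] must be the functor, of type (e → e).
[[[Rome arrived] introduced] sleeps] must have type (e → e). The sister sleeps has type t; that is not a function onto (e → e), so [[Rome arrived] introduced] must be the functor, of type (t → (e → e)).
[[Rome arrived] introduced] must have type (t → (e → e)). The sister introduced has type t; that is not a function onto (t → (e → e)), so [Rome arrived] must be the functor, of type (t → (t → (e → e))).
[Rome arrived] must have type (t → (t → (e → e))). The sister arrived has type e; that is not a function onto (t → (t → (e → e))), so Rome must be the functor, of type (e → (t → (t → (e → e)))).

(e → (t → (t → (e → e))))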